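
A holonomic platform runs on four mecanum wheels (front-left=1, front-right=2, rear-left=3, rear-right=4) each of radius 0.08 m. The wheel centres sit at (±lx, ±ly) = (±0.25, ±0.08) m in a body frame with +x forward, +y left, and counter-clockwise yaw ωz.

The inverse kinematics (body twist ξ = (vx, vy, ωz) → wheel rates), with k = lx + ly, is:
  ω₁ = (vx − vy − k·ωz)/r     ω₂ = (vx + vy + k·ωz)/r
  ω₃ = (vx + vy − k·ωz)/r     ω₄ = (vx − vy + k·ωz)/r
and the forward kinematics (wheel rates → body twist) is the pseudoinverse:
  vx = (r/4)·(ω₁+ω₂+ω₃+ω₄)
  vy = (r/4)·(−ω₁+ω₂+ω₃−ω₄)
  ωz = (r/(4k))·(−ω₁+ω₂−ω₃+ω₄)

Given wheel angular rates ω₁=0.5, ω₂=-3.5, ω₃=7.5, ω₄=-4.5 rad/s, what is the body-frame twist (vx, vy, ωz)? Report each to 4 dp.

(0.0000, 0.1600, -0.9697)

k = lx + ly = 0.25 + 0.08 = 0.3300
ω₁+ω₂+ω₃+ω₄ = 0.0000  →  vx = (0.08/4)·0.0000 = 0.0000
−ω₁+ω₂+ω₃−ω₄ = 8.0000  →  vy = (0.08/4)·8.0000 = 0.1600
−ω₁+ω₂−ω₃+ω₄ = -16.0000  →  ωz = (0.08/1.3200)·-16.0000 = -0.9697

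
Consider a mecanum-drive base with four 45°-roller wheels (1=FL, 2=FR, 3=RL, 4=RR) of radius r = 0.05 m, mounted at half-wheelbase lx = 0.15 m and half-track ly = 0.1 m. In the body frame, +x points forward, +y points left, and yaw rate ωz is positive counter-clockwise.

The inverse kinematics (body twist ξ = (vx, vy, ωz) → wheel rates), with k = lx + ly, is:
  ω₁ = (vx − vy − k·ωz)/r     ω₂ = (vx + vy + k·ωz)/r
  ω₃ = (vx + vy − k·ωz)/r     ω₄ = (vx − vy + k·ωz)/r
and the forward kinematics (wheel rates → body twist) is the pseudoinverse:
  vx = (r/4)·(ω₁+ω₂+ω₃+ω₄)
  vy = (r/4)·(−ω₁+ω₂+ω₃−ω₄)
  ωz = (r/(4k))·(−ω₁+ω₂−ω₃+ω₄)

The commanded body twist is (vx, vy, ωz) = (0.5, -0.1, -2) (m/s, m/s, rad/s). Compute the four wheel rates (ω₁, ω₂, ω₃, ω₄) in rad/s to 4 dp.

k = lx + ly = 0.15 + 0.1 = 0.2500;  k·ωz = 0.2500·-2 = -0.5000
ω₁ (FL) = (vx − vy − k·ωz)/r = 1.1000/0.05 = 22.0000
ω₂ (FR) = (vx + vy + k·ωz)/r = -0.1000/0.05 = -2.0000
ω₃ (RL) = (vx + vy − k·ωz)/r = 0.9000/0.05 = 18.0000
ω₄ (RR) = (vx − vy + k·ωz)/r = 0.1000/0.05 = 2.0000

(22.0000, -2.0000, 18.0000, 2.0000)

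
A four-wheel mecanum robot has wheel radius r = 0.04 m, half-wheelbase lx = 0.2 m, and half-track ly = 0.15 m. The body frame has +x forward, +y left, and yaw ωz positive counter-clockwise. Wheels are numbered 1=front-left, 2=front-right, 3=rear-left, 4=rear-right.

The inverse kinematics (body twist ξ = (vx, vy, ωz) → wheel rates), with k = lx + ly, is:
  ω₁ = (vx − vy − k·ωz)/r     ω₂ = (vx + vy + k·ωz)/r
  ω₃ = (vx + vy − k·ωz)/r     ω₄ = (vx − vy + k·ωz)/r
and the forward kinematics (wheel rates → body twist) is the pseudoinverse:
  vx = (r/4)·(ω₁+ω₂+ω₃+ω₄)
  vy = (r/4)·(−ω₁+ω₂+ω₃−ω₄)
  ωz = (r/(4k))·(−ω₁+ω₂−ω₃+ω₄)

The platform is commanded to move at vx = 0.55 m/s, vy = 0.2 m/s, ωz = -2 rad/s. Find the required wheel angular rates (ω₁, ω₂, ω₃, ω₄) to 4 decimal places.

(26.2500, 1.2500, 36.2500, -8.7500)

k = lx + ly = 0.2 + 0.15 = 0.3500;  k·ωz = 0.3500·-2 = -0.7000
ω₁ (FL) = (vx − vy − k·ωz)/r = 1.0500/0.04 = 26.2500
ω₂ (FR) = (vx + vy + k·ωz)/r = 0.0500/0.04 = 1.2500
ω₃ (RL) = (vx + vy − k·ωz)/r = 1.4500/0.04 = 36.2500
ω₄ (RR) = (vx − vy + k·ωz)/r = -0.3500/0.04 = -8.7500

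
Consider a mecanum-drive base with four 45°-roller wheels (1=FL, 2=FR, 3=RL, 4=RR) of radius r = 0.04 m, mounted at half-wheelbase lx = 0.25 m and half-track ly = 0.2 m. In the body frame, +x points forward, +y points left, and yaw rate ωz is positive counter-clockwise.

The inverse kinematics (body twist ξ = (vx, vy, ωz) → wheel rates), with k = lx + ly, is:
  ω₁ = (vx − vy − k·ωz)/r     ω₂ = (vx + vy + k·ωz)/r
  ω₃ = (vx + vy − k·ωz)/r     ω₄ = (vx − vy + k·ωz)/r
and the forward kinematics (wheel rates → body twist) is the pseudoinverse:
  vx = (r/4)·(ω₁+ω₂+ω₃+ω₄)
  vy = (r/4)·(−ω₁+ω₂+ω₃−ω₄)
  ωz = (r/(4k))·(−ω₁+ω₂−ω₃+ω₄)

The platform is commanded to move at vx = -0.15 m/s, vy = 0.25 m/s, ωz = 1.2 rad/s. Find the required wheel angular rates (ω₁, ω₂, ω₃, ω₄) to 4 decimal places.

(-23.5000, 16.0000, -11.0000, 3.5000)

k = lx + ly = 0.25 + 0.2 = 0.4500;  k·ωz = 0.4500·1.2 = 0.5400
ω₁ (FL) = (vx − vy − k·ωz)/r = -0.9400/0.04 = -23.5000
ω₂ (FR) = (vx + vy + k·ωz)/r = 0.6400/0.04 = 16.0000
ω₃ (RL) = (vx + vy − k·ωz)/r = -0.4400/0.04 = -11.0000
ω₄ (RR) = (vx − vy + k·ωz)/r = 0.1400/0.04 = 3.5000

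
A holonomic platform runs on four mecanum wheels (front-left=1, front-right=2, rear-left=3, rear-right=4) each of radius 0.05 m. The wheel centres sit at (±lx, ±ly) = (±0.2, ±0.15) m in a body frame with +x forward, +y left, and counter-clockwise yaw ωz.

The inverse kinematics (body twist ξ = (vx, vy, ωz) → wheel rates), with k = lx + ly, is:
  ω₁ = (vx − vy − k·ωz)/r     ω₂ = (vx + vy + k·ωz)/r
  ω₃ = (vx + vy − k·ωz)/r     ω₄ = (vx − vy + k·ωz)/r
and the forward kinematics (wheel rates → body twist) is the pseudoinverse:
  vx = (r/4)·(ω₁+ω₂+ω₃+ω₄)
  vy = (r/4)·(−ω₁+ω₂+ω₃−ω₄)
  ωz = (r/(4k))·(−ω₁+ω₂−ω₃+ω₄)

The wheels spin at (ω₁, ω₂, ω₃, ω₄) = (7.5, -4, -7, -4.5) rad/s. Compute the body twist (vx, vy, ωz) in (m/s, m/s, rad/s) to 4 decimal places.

k = lx + ly = 0.2 + 0.15 = 0.3500
ω₁+ω₂+ω₃+ω₄ = -8.0000  →  vx = (0.05/4)·-8.0000 = -0.1000
−ω₁+ω₂+ω₃−ω₄ = -14.0000  →  vy = (0.05/4)·-14.0000 = -0.1750
−ω₁+ω₂−ω₃+ω₄ = -9.0000  →  ωz = (0.05/1.4000)·-9.0000 = -0.3214

(-0.1000, -0.1750, -0.3214)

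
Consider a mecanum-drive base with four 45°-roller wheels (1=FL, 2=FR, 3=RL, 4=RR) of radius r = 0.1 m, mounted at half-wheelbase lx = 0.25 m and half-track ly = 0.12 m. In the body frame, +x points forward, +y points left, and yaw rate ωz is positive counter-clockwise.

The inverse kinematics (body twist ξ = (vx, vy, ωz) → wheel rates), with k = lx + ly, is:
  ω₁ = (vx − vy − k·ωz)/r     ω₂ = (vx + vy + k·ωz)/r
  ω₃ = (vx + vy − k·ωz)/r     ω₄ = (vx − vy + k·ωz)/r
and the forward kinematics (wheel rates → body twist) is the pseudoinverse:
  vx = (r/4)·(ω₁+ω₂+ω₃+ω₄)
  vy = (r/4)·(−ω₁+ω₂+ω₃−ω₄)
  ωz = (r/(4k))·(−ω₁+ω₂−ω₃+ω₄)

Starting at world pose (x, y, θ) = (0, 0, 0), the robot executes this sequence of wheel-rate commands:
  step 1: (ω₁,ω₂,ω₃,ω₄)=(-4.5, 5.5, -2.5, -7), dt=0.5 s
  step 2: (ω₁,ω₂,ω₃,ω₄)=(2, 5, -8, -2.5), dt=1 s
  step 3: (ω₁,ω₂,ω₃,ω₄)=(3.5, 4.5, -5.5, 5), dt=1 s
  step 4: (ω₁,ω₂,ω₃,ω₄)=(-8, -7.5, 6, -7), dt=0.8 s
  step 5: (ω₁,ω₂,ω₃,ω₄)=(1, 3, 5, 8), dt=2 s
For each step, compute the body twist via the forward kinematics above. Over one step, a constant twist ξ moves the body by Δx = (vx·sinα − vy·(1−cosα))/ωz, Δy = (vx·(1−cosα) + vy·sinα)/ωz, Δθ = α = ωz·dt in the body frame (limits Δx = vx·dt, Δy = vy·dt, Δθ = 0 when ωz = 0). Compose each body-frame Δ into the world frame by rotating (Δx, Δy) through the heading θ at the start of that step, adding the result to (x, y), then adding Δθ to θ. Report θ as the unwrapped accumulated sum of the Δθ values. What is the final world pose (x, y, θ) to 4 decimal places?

(0.0990, 0.7018, 1.5372)

step 1: ξ=(vx,vy,ωz)=(-0.2125, 0.3625, 0.3716), dt=0.5 → body Δ=(-0.1224, 0.1704, 0.1858) → world pose (-0.1224, 0.1704, 0.1858)
step 2: ξ=(vx,vy,ωz)=(-0.0875, -0.0625, 0.5743), dt=1.0 → body Δ=(-0.0653, -0.0836, 0.5743) → world pose (-0.1712, 0.0762, 0.7601)
step 3: ξ=(vx,vy,ωz)=(0.1875, -0.2375, 0.7770), dt=1.0 → body Δ=(0.2569, -0.1451, 0.7770) → world pose (0.1150, 0.1481, 1.5372)
step 4: ξ=(vx,vy,ωz)=(-0.4125, 0.3375, -0.8446), dt=0.8 → body Δ=(-0.2177, 0.3572, -0.6757) → world pose (-0.2494, -0.0575, 0.8615)
step 5: ξ=(vx,vy,ωz)=(0.4250, -0.0250, 0.3378), dt=2.0 → body Δ=(0.8030, 0.2301, 0.6757) → world pose (0.0990, 0.7018, 1.5372)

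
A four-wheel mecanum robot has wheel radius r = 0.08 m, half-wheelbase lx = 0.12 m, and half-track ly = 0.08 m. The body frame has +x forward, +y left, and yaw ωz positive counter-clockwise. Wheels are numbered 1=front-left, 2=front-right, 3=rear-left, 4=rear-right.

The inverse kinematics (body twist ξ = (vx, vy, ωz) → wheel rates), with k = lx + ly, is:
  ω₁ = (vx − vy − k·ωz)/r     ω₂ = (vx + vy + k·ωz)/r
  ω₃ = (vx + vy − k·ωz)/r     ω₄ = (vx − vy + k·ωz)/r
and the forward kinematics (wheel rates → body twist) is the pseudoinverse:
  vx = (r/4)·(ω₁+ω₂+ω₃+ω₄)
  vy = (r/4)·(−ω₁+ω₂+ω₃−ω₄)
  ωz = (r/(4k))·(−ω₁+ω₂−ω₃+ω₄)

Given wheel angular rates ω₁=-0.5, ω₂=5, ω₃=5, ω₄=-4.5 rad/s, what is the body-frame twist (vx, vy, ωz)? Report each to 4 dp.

k = lx + ly = 0.12 + 0.08 = 0.2000
ω₁+ω₂+ω₃+ω₄ = 5.0000  →  vx = (0.08/4)·5.0000 = 0.1000
−ω₁+ω₂+ω₃−ω₄ = 15.0000  →  vy = (0.08/4)·15.0000 = 0.3000
−ω₁+ω₂−ω₃+ω₄ = -4.0000  →  ωz = (0.08/0.8000)·-4.0000 = -0.4000

(0.1000, 0.3000, -0.4000)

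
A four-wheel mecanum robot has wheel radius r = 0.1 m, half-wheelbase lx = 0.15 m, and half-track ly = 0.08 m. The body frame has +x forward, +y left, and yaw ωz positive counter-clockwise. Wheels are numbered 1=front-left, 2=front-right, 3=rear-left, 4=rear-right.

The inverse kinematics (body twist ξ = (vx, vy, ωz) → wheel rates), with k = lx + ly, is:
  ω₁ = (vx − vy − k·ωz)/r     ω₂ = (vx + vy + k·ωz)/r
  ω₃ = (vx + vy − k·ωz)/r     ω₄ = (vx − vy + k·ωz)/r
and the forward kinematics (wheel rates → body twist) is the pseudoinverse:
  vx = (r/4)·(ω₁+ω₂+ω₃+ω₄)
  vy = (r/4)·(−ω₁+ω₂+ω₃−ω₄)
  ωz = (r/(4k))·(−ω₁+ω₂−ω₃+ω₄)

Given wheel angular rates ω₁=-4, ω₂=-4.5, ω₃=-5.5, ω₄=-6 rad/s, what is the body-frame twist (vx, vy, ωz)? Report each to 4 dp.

k = lx + ly = 0.15 + 0.08 = 0.2300
ω₁+ω₂+ω₃+ω₄ = -20.0000  →  vx = (0.1/4)·-20.0000 = -0.5000
−ω₁+ω₂+ω₃−ω₄ = 0.0000  →  vy = (0.1/4)·0.0000 = 0.0000
−ω₁+ω₂−ω₃+ω₄ = -1.0000  →  ωz = (0.1/0.9200)·-1.0000 = -0.1087

(-0.5000, 0.0000, -0.1087)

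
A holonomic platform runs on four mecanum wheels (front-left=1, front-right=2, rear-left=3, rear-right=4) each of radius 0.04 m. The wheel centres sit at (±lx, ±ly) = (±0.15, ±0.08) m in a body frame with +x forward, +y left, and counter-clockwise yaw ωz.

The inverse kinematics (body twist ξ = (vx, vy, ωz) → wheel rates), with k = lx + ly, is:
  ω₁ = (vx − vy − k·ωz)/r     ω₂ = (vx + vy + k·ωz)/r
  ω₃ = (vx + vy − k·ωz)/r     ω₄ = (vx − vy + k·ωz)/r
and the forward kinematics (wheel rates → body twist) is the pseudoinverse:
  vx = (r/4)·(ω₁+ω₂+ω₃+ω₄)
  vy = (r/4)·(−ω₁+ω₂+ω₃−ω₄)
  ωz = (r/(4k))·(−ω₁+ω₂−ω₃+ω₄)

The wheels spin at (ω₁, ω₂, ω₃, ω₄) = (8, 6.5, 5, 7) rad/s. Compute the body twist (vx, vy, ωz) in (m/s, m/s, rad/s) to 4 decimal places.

k = lx + ly = 0.15 + 0.08 = 0.2300
ω₁+ω₂+ω₃+ω₄ = 26.5000  →  vx = (0.04/4)·26.5000 = 0.2650
−ω₁+ω₂+ω₃−ω₄ = -3.5000  →  vy = (0.04/4)·-3.5000 = -0.0350
−ω₁+ω₂−ω₃+ω₄ = 0.5000  →  ωz = (0.04/0.9200)·0.5000 = 0.0217

(0.2650, -0.0350, 0.0217)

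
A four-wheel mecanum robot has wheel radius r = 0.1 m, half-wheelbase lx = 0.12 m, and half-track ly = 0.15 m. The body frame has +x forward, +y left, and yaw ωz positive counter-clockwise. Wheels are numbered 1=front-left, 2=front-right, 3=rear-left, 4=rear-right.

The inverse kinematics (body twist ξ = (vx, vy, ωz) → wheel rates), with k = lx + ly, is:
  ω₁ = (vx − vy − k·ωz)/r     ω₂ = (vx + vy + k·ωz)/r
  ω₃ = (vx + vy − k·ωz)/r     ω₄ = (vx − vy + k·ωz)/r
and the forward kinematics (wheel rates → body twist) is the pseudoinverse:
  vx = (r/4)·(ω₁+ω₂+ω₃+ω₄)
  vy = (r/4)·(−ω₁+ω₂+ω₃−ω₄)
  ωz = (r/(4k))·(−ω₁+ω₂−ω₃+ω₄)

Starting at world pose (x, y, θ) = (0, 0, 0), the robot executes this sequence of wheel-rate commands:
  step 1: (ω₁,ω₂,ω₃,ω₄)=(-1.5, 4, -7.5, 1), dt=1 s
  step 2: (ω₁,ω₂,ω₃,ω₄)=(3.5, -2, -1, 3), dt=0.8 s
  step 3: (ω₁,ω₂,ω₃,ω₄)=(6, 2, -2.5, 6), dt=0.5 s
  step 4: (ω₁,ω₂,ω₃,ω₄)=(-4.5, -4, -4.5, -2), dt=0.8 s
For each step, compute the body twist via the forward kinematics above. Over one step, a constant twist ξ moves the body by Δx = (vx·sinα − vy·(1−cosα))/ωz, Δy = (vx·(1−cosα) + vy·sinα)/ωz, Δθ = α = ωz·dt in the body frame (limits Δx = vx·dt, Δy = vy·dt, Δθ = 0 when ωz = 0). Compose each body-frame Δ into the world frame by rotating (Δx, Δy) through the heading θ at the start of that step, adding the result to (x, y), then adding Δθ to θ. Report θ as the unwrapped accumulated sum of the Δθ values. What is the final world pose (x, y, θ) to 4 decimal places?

step 1: ξ=(vx,vy,ωz)=(-0.1000, -0.0750, 1.2963), dt=1.0 → body Δ=(-0.0321, -0.1119, 1.2963) → world pose (-0.0321, -0.1119, 1.2963)
step 2: ξ=(vx,vy,ωz)=(0.0875, -0.2375, -0.1389), dt=0.8 → body Δ=(0.0593, -0.1935, -0.1111) → world pose (0.1702, -0.1073, 1.1852)
step 3: ξ=(vx,vy,ωz)=(0.2875, -0.3125, 0.4167), dt=0.5 → body Δ=(0.1589, -0.1402, 0.2083) → world pose (0.3599, -0.0128, 1.3935)
step 4: ξ=(vx,vy,ωz)=(-0.3750, -0.0500, 0.2778), dt=0.8 → body Δ=(-0.2931, -0.0729, 0.2222) → world pose (0.3800, -0.3141, 1.6157)

(0.3800, -0.3141, 1.6157)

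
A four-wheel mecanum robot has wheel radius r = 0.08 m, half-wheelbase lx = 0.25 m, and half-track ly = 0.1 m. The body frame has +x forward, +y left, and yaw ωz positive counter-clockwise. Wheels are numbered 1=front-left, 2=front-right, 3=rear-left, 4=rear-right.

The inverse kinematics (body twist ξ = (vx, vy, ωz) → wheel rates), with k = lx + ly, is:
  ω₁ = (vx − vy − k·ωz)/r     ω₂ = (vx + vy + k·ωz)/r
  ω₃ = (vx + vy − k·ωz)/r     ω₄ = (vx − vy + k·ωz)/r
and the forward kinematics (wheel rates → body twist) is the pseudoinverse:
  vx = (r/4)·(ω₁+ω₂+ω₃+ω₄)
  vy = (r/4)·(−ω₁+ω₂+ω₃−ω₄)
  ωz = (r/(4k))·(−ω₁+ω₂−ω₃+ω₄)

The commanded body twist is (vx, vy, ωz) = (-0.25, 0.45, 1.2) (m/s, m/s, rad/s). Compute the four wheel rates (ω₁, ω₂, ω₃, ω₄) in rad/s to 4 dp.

(-14.0000, 7.7500, -2.7500, -3.5000)

k = lx + ly = 0.25 + 0.1 = 0.3500;  k·ωz = 0.3500·1.2 = 0.4200
ω₁ (FL) = (vx − vy − k·ωz)/r = -1.1200/0.08 = -14.0000
ω₂ (FR) = (vx + vy + k·ωz)/r = 0.6200/0.08 = 7.7500
ω₃ (RL) = (vx + vy − k·ωz)/r = -0.2200/0.08 = -2.7500
ω₄ (RR) = (vx − vy + k·ωz)/r = -0.2800/0.08 = -3.5000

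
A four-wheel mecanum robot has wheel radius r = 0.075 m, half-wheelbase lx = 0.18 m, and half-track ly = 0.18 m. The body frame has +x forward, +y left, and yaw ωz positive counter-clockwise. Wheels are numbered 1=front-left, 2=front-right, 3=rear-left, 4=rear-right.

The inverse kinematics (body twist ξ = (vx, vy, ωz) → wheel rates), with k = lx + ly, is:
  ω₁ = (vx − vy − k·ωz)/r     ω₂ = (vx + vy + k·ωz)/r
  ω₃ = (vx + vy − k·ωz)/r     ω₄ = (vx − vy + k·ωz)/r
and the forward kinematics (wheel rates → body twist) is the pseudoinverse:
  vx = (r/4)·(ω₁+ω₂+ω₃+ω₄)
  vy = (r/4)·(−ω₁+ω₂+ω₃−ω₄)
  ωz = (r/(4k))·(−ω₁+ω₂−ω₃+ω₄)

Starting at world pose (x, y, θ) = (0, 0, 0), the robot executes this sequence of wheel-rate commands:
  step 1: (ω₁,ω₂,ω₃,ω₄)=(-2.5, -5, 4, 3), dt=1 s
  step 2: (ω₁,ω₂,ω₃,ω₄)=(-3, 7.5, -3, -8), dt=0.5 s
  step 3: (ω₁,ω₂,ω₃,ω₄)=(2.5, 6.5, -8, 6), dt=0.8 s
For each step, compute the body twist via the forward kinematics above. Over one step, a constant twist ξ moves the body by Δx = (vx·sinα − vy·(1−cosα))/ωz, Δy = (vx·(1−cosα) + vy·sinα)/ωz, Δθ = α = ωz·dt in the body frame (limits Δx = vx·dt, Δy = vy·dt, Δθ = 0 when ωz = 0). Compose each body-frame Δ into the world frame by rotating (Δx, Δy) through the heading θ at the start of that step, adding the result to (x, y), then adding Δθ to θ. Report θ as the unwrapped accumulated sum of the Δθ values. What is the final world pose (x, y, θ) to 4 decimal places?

(0.0888, 0.0194, 0.7109)

step 1: ξ=(vx,vy,ωz)=(-0.0094, -0.0281, -0.1823), dt=1.0 → body Δ=(-0.0119, -0.0271, -0.1823) → world pose (-0.0119, -0.0271, -0.1823)
step 2: ξ=(vx,vy,ωz)=(-0.1219, 0.2906, 0.2865), dt=0.5 → body Δ=(-0.0711, 0.1405, 0.1432) → world pose (-0.0564, 0.1239, -0.0391)
step 3: ξ=(vx,vy,ωz)=(0.1312, -0.1875, 0.9375), dt=0.8 → body Δ=(0.1491, -0.0988, 0.7500) → world pose (0.0888, 0.0194, 0.7109)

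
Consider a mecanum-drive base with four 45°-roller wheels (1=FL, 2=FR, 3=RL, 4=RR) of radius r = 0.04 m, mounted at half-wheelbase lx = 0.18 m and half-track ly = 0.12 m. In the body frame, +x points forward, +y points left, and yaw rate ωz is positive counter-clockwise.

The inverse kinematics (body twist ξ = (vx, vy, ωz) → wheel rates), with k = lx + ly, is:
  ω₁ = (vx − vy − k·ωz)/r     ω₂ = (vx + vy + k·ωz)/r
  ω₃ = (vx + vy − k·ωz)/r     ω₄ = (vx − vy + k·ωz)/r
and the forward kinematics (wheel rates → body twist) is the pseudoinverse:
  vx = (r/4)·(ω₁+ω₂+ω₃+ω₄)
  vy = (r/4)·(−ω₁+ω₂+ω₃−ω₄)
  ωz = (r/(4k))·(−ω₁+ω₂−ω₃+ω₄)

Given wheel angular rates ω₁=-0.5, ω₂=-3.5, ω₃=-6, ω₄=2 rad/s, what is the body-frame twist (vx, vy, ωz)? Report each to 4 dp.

(-0.0800, -0.1100, 0.1667)

k = lx + ly = 0.18 + 0.12 = 0.3000
ω₁+ω₂+ω₃+ω₄ = -8.0000  →  vx = (0.04/4)·-8.0000 = -0.0800
−ω₁+ω₂+ω₃−ω₄ = -11.0000  →  vy = (0.04/4)·-11.0000 = -0.1100
−ω₁+ω₂−ω₃+ω₄ = 5.0000  →  ωz = (0.04/1.2000)·5.0000 = 0.1667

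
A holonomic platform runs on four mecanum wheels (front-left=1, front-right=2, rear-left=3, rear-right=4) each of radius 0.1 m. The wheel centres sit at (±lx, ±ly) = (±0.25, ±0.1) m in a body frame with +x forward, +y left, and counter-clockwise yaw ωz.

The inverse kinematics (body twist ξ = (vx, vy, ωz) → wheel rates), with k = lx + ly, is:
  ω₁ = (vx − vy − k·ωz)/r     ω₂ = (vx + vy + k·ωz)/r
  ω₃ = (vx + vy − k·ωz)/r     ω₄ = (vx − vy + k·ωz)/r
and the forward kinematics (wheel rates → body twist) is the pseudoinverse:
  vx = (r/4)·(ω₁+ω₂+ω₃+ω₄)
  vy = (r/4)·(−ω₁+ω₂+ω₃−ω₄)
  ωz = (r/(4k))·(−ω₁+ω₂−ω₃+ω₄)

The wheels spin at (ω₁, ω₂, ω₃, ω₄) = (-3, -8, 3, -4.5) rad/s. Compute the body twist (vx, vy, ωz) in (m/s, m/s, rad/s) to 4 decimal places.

k = lx + ly = 0.25 + 0.1 = 0.3500
ω₁+ω₂+ω₃+ω₄ = -12.5000  →  vx = (0.1/4)·-12.5000 = -0.3125
−ω₁+ω₂+ω₃−ω₄ = 2.5000  →  vy = (0.1/4)·2.5000 = 0.0625
−ω₁+ω₂−ω₃+ω₄ = -12.5000  →  ωz = (0.1/1.4000)·-12.5000 = -0.8929

(-0.3125, 0.0625, -0.8929)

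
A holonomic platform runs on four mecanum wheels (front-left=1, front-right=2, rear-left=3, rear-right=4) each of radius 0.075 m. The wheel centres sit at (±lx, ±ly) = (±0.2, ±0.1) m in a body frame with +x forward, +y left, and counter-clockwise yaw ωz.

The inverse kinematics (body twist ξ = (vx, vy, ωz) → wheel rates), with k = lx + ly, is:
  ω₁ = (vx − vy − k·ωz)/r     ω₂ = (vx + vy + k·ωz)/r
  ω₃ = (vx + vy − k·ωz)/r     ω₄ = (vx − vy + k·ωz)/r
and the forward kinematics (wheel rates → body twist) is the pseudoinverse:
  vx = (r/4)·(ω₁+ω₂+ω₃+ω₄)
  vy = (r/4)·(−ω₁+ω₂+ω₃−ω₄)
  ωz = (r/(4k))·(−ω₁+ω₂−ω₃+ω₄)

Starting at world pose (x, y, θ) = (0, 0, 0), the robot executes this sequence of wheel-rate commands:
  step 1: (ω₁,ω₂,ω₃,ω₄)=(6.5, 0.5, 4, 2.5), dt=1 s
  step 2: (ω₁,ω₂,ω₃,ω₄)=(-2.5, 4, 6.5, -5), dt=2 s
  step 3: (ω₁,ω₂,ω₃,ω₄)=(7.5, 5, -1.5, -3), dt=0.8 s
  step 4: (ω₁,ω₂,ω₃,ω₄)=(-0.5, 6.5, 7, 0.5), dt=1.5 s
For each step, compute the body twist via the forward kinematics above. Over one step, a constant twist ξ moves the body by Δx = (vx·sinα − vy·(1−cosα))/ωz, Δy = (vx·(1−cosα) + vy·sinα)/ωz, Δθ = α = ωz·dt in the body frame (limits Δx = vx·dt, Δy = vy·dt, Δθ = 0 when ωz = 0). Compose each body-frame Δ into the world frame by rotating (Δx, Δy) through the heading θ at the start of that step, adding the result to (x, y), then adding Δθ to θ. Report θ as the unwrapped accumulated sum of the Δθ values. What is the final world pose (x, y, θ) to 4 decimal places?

(1.2759, -0.1132, -1.2469)

step 1: ξ=(vx,vy,ωz)=(0.2531, -0.0844, -0.4687), dt=1.0 → body Δ=(0.2245, -0.1396, -0.4687) → world pose (0.2245, -0.1396, -0.4687)
step 2: ξ=(vx,vy,ωz)=(0.0562, 0.3375, -0.3125), dt=2.0 → body Δ=(0.3095, 0.5979, -0.6250) → world pose (0.7707, 0.2540, -1.0937)
step 3: ξ=(vx,vy,ωz)=(0.1500, -0.0188, -0.2500), dt=0.8 → body Δ=(0.1177, -0.0269, -0.2000) → world pose (0.8009, 0.1371, -1.2937)
step 4: ξ=(vx,vy,ωz)=(0.2531, 0.2531, 0.0312), dt=1.5 → body Δ=(0.3707, 0.3884, 0.0469) → world pose (1.2759, -0.1132, -1.2469)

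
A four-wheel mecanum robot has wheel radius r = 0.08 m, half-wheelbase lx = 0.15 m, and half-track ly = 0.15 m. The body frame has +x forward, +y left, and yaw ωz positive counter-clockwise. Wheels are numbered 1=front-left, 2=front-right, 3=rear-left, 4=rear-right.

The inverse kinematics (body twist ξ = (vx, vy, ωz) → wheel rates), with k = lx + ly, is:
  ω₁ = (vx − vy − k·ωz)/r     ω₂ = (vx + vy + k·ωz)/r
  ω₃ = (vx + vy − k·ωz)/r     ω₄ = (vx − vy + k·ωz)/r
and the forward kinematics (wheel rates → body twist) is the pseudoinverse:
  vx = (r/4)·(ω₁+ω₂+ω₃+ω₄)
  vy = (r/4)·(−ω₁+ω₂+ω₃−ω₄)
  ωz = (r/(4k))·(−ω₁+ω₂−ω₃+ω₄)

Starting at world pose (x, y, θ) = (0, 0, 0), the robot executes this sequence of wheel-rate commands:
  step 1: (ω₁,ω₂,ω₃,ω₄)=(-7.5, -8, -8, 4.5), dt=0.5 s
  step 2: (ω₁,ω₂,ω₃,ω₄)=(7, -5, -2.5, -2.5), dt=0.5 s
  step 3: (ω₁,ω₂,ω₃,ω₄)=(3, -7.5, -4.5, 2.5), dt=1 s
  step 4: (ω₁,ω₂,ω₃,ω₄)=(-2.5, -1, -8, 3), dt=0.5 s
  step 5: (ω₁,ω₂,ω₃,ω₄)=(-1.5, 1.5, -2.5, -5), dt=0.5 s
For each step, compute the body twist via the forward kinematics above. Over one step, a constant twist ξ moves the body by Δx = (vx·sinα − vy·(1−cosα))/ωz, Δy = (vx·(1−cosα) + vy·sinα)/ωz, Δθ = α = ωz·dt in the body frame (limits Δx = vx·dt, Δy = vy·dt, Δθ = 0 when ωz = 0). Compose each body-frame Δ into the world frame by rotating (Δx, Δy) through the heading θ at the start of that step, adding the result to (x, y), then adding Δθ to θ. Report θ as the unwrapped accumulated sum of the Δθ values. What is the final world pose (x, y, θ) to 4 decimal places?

(-0.5051, -0.6710, 0.2000)

step 1: ξ=(vx,vy,ωz)=(-0.3800, -0.2600, 0.8000), dt=0.5 → body Δ=(-0.1593, -0.1641, 0.4000) → world pose (-0.1593, -0.1641, 0.4000)
step 2: ξ=(vx,vy,ωz)=(-0.0600, -0.2400, -0.8000), dt=0.5 → body Δ=(-0.0529, -0.1109, -0.4000) → world pose (-0.1648, -0.2868, 0.0000)
step 3: ξ=(vx,vy,ωz)=(-0.1300, -0.3500, -0.2333), dt=1.0 → body Δ=(-0.1695, -0.3317, -0.2333) → world pose (-0.3343, -0.6185, -0.2333)
step 4: ξ=(vx,vy,ωz)=(-0.1700, -0.1900, 0.8333), dt=0.5 → body Δ=(-0.0631, -0.1097, 0.4167) → world pose (-0.4210, -0.7107, 0.1833)
step 5: ξ=(vx,vy,ωz)=(-0.1500, 0.1100, 0.0333), dt=0.5 → body Δ=(-0.0755, 0.0544, 0.0167) → world pose (-0.5051, -0.6710, 0.2000)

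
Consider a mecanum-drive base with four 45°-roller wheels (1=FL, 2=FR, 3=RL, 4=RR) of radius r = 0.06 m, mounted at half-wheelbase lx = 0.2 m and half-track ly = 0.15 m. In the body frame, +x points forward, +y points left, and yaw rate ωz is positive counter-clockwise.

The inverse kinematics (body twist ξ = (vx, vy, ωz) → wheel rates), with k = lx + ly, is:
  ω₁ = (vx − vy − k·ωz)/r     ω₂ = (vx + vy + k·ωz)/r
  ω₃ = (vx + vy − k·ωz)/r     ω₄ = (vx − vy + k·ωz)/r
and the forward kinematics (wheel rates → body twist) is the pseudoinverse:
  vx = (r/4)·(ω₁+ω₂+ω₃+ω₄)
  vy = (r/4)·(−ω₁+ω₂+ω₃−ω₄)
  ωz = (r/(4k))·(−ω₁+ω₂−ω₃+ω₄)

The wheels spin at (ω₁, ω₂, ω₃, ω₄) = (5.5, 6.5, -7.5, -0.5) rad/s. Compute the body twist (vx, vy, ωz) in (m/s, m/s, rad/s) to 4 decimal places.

k = lx + ly = 0.2 + 0.15 = 0.3500
ω₁+ω₂+ω₃+ω₄ = 4.0000  →  vx = (0.06/4)·4.0000 = 0.0600
−ω₁+ω₂+ω₃−ω₄ = -6.0000  →  vy = (0.06/4)·-6.0000 = -0.0900
−ω₁+ω₂−ω₃+ω₄ = 8.0000  →  ωz = (0.06/1.4000)·8.0000 = 0.3429

(0.0600, -0.0900, 0.3429)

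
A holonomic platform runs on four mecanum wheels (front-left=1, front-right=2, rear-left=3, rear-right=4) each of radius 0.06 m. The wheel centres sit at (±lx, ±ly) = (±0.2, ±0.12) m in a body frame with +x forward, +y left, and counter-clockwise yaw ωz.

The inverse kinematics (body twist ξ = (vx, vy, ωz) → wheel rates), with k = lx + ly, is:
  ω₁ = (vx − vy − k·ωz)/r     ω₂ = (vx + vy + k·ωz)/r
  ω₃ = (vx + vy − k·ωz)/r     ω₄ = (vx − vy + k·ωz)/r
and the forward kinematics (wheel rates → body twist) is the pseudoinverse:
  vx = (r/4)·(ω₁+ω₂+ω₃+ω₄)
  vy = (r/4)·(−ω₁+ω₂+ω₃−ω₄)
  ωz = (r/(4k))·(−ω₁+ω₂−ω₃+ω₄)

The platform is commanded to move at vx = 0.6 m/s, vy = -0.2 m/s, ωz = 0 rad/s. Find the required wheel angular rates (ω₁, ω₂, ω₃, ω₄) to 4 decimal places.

(13.3333, 6.6667, 6.6667, 13.3333)

k = lx + ly = 0.2 + 0.12 = 0.3200;  k·ωz = 0.3200·0 = 0.0000
ω₁ (FL) = (vx − vy − k·ωz)/r = 0.8000/0.06 = 13.3333
ω₂ (FR) = (vx + vy + k·ωz)/r = 0.4000/0.06 = 6.6667
ω₃ (RL) = (vx + vy − k·ωz)/r = 0.4000/0.06 = 6.6667
ω₄ (RR) = (vx − vy + k·ωz)/r = 0.8000/0.06 = 13.3333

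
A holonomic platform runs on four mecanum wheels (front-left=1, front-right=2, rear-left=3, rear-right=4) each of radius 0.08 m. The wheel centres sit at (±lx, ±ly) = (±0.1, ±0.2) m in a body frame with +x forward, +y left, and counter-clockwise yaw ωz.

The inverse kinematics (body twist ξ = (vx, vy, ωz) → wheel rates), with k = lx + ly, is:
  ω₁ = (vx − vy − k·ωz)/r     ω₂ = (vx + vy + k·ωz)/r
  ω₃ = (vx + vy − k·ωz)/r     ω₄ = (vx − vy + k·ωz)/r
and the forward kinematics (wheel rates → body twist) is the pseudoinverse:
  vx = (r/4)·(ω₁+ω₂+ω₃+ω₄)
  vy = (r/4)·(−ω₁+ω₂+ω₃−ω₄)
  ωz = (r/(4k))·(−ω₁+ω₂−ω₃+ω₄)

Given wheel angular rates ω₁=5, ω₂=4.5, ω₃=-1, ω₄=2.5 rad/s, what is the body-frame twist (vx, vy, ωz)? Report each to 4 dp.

k = lx + ly = 0.1 + 0.2 = 0.3000
ω₁+ω₂+ω₃+ω₄ = 11.0000  →  vx = (0.08/4)·11.0000 = 0.2200
−ω₁+ω₂+ω₃−ω₄ = -4.0000  →  vy = (0.08/4)·-4.0000 = -0.0800
−ω₁+ω₂−ω₃+ω₄ = 3.0000  →  ωz = (0.08/1.2000)·3.0000 = 0.2000

(0.2200, -0.0800, 0.2000)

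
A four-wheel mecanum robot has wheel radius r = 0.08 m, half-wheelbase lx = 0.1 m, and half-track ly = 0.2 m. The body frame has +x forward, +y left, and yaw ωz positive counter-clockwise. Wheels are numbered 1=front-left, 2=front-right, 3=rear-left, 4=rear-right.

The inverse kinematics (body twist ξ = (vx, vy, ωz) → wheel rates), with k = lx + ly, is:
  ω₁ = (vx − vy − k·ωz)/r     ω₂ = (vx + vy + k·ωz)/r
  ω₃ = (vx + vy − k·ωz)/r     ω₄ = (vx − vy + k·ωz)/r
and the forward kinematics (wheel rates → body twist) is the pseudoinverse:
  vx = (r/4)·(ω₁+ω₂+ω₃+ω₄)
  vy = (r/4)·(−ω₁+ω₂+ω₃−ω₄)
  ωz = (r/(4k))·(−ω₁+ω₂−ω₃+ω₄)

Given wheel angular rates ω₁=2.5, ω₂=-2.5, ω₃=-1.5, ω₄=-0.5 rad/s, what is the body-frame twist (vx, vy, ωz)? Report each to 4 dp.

k = lx + ly = 0.1 + 0.2 = 0.3000
ω₁+ω₂+ω₃+ω₄ = -2.0000  →  vx = (0.08/4)·-2.0000 = -0.0400
−ω₁+ω₂+ω₃−ω₄ = -6.0000  →  vy = (0.08/4)·-6.0000 = -0.1200
−ω₁+ω₂−ω₃+ω₄ = -4.0000  →  ωz = (0.08/1.2000)·-4.0000 = -0.2667

(-0.0400, -0.1200, -0.2667)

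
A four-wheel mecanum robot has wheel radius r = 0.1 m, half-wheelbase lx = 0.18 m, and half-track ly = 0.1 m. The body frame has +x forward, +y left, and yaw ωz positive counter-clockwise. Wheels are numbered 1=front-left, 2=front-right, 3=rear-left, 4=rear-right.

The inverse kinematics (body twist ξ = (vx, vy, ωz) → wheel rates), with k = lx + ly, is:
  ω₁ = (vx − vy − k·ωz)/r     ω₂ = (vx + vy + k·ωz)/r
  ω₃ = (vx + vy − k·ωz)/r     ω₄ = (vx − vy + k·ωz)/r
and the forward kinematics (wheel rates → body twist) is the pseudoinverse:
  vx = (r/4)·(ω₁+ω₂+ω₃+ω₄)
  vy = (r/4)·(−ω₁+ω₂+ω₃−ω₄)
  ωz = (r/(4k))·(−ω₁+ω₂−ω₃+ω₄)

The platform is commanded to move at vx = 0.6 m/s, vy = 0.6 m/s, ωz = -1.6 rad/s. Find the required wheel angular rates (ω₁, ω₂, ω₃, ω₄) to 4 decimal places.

k = lx + ly = 0.18 + 0.1 = 0.2800;  k·ωz = 0.2800·-1.6 = -0.4480
ω₁ (FL) = (vx − vy − k·ωz)/r = 0.4480/0.1 = 4.4800
ω₂ (FR) = (vx + vy + k·ωz)/r = 0.7520/0.1 = 7.5200
ω₃ (RL) = (vx + vy − k·ωz)/r = 1.6480/0.1 = 16.4800
ω₄ (RR) = (vx − vy + k·ωz)/r = -0.4480/0.1 = -4.4800

(4.4800, 7.5200, 16.4800, -4.4800)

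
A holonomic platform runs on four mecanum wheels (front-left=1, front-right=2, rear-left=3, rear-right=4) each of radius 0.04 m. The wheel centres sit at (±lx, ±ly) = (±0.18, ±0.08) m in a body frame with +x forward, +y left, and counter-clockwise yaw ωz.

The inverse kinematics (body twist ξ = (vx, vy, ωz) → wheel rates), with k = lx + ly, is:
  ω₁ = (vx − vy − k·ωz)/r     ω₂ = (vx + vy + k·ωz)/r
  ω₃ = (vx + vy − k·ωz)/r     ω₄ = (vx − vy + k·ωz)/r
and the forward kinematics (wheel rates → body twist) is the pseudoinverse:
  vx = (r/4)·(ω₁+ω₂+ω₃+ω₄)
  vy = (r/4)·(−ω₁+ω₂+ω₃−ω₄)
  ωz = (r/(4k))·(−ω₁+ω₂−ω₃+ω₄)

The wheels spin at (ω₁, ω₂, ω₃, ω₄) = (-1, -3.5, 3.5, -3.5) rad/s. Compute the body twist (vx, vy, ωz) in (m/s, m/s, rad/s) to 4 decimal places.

(-0.0450, 0.0450, -0.3654)

k = lx + ly = 0.18 + 0.08 = 0.2600
ω₁+ω₂+ω₃+ω₄ = -4.5000  →  vx = (0.04/4)·-4.5000 = -0.0450
−ω₁+ω₂+ω₃−ω₄ = 4.5000  →  vy = (0.04/4)·4.5000 = 0.0450
−ω₁+ω₂−ω₃+ω₄ = -9.5000  →  ωz = (0.04/1.0400)·-9.5000 = -0.3654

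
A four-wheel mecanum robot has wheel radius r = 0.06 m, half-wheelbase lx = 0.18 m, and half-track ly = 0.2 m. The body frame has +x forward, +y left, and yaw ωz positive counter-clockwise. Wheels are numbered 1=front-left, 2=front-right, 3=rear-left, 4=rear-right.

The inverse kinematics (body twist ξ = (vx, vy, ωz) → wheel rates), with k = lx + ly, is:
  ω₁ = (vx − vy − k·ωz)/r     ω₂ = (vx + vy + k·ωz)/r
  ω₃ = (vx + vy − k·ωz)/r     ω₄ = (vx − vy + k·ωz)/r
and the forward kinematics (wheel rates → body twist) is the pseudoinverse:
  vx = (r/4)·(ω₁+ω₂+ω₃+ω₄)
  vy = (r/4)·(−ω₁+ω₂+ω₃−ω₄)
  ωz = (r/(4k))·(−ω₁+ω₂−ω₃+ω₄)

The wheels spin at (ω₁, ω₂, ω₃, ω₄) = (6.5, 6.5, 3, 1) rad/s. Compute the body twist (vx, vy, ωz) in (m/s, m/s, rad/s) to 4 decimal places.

(0.2550, 0.0300, -0.0789)

k = lx + ly = 0.18 + 0.2 = 0.3800
ω₁+ω₂+ω₃+ω₄ = 17.0000  →  vx = (0.06/4)·17.0000 = 0.2550
−ω₁+ω₂+ω₃−ω₄ = 2.0000  →  vy = (0.06/4)·2.0000 = 0.0300
−ω₁+ω₂−ω₃+ω₄ = -2.0000  →  ωz = (0.06/1.5200)·-2.0000 = -0.0789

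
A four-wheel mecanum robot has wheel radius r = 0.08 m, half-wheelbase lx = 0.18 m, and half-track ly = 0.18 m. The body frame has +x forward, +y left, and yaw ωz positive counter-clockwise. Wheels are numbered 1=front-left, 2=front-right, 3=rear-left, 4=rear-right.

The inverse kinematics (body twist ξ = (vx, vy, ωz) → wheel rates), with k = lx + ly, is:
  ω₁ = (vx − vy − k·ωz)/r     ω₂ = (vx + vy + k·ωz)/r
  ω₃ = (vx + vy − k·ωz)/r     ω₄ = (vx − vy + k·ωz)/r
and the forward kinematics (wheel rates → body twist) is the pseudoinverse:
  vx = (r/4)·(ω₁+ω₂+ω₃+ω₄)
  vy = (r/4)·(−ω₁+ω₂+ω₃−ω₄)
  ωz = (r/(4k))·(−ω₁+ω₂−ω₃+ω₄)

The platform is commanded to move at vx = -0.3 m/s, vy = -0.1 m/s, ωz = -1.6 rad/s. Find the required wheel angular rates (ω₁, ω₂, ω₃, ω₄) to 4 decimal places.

(4.7000, -12.2000, 2.2000, -9.7000)

k = lx + ly = 0.18 + 0.18 = 0.3600;  k·ωz = 0.3600·-1.6 = -0.5760
ω₁ (FL) = (vx − vy − k·ωz)/r = 0.3760/0.08 = 4.7000
ω₂ (FR) = (vx + vy + k·ωz)/r = -0.9760/0.08 = -12.2000
ω₃ (RL) = (vx + vy − k·ωz)/r = 0.1760/0.08 = 2.2000
ω₄ (RR) = (vx − vy + k·ωz)/r = -0.7760/0.08 = -9.7000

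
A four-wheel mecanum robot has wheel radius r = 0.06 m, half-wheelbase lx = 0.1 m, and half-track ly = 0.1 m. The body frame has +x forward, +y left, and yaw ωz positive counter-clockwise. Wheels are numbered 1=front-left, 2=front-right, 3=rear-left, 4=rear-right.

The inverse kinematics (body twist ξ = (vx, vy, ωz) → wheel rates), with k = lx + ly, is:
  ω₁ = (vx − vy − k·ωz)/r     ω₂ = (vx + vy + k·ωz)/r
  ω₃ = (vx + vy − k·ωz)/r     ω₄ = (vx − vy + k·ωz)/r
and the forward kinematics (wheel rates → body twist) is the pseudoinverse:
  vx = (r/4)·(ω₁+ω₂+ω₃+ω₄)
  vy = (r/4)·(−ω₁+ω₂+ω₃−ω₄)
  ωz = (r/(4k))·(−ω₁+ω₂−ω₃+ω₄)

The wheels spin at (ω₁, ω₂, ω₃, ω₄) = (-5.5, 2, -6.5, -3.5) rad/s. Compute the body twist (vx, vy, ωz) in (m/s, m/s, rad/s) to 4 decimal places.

(-0.2025, 0.0675, 0.7875)

k = lx + ly = 0.1 + 0.1 = 0.2000
ω₁+ω₂+ω₃+ω₄ = -13.5000  →  vx = (0.06/4)·-13.5000 = -0.2025
−ω₁+ω₂+ω₃−ω₄ = 4.5000  →  vy = (0.06/4)·4.5000 = 0.0675
−ω₁+ω₂−ω₃+ω₄ = 10.5000  →  ωz = (0.06/0.8000)·10.5000 = 0.7875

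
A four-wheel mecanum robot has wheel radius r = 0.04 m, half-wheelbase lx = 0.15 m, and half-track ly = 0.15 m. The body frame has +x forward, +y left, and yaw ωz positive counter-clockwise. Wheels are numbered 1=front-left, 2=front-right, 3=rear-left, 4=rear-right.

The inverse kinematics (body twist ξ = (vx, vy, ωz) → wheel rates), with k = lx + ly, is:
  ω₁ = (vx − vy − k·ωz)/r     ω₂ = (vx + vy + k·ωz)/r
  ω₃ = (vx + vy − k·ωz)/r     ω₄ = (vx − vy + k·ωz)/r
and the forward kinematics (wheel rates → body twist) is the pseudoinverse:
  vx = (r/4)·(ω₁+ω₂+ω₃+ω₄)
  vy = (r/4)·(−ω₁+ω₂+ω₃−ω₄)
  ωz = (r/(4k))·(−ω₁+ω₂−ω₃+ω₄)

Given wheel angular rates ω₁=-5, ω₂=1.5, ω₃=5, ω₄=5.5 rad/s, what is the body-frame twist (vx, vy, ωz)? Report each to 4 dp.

k = lx + ly = 0.15 + 0.15 = 0.3000
ω₁+ω₂+ω₃+ω₄ = 7.0000  →  vx = (0.04/4)·7.0000 = 0.0700
−ω₁+ω₂+ω₃−ω₄ = 6.0000  →  vy = (0.04/4)·6.0000 = 0.0600
−ω₁+ω₂−ω₃+ω₄ = 7.0000  →  ωz = (0.04/1.2000)·7.0000 = 0.2333

(0.0700, 0.0600, 0.2333)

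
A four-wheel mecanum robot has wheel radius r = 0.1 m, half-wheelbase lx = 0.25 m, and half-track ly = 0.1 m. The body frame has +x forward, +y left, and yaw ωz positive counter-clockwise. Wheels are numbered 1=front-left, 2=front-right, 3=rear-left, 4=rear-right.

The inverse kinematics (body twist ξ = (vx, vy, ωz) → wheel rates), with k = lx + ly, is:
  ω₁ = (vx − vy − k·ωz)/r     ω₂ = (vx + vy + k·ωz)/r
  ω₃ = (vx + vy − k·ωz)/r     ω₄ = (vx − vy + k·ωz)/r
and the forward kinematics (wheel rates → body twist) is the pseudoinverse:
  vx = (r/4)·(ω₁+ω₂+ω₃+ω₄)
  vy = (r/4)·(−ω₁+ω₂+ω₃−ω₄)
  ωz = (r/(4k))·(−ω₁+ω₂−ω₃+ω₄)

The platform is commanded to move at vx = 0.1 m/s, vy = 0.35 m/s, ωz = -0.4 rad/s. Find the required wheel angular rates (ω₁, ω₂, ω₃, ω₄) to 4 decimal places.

(-1.1000, 3.1000, 5.9000, -3.9000)

k = lx + ly = 0.25 + 0.1 = 0.3500;  k·ωz = 0.3500·-0.4 = -0.1400
ω₁ (FL) = (vx − vy − k·ωz)/r = -0.1100/0.1 = -1.1000
ω₂ (FR) = (vx + vy + k·ωz)/r = 0.3100/0.1 = 3.1000
ω₃ (RL) = (vx + vy − k·ωz)/r = 0.5900/0.1 = 5.9000
ω₄ (RR) = (vx − vy + k·ωz)/r = -0.3900/0.1 = -3.9000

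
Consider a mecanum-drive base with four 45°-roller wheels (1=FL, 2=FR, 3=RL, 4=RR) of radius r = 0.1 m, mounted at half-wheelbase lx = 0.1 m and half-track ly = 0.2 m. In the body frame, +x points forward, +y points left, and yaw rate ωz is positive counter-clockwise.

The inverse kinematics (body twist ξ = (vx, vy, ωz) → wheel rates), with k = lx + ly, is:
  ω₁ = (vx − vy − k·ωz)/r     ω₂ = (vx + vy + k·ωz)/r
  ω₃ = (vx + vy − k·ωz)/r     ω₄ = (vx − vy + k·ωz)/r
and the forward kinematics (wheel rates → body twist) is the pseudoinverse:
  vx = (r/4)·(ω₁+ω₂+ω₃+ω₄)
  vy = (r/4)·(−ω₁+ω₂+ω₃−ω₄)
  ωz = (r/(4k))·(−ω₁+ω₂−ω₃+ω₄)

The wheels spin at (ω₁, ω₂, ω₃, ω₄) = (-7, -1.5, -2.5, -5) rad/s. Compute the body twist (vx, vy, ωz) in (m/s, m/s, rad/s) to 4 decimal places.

(-0.4000, 0.2000, 0.2500)

k = lx + ly = 0.1 + 0.2 = 0.3000
ω₁+ω₂+ω₃+ω₄ = -16.0000  →  vx = (0.1/4)·-16.0000 = -0.4000
−ω₁+ω₂+ω₃−ω₄ = 8.0000  →  vy = (0.1/4)·8.0000 = 0.2000
−ω₁+ω₂−ω₃+ω₄ = 3.0000  →  ωz = (0.1/1.2000)·3.0000 = 0.2500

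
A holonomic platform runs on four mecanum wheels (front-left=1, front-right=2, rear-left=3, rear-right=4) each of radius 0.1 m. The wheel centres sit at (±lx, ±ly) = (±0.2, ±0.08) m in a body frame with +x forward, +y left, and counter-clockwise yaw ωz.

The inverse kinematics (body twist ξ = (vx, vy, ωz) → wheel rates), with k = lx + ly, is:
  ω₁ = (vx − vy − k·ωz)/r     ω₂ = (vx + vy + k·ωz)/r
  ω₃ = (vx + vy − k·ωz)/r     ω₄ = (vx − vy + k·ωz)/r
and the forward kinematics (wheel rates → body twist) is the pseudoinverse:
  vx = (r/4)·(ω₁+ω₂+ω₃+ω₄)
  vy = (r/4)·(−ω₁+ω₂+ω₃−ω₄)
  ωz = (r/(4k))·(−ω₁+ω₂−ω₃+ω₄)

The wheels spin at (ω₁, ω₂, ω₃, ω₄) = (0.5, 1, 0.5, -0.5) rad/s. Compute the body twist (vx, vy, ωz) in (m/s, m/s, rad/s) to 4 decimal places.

k = lx + ly = 0.2 + 0.08 = 0.2800
ω₁+ω₂+ω₃+ω₄ = 1.5000  →  vx = (0.1/4)·1.5000 = 0.0375
−ω₁+ω₂+ω₃−ω₄ = 1.5000  →  vy = (0.1/4)·1.5000 = 0.0375
−ω₁+ω₂−ω₃+ω₄ = -0.5000  →  ωz = (0.1/1.1200)·-0.5000 = -0.0446

(0.0375, 0.0375, -0.0446)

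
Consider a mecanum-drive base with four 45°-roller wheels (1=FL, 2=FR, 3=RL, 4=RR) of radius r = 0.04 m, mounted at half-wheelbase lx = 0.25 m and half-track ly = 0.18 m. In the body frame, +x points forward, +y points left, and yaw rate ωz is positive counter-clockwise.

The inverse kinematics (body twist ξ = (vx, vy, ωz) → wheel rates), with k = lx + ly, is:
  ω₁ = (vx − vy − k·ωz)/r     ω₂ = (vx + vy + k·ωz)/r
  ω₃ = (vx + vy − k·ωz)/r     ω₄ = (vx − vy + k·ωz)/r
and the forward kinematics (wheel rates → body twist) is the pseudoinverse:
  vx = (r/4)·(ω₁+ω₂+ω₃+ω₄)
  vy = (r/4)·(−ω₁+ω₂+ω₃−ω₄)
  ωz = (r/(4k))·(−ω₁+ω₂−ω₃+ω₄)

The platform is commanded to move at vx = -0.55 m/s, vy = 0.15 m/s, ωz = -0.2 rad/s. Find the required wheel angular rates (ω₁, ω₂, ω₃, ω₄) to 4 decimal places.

(-15.3500, -12.1500, -7.8500, -19.6500)

k = lx + ly = 0.25 + 0.18 = 0.4300;  k·ωz = 0.4300·-0.2 = -0.0860
ω₁ (FL) = (vx − vy − k·ωz)/r = -0.6140/0.04 = -15.3500
ω₂ (FR) = (vx + vy + k·ωz)/r = -0.4860/0.04 = -12.1500
ω₃ (RL) = (vx + vy − k·ωz)/r = -0.3140/0.04 = -7.8500
ω₄ (RR) = (vx − vy + k·ωz)/r = -0.7860/0.04 = -19.6500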